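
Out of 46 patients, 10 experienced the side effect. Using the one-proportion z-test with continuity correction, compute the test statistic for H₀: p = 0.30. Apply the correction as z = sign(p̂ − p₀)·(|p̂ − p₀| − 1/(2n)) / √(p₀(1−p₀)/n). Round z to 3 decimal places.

With x = 10 successes in n = 46, p̂ = 0.21739. p̂ − p₀ = -0.082609.
Continuity correction 1/(2n) = 1/92 = 0.010870.
Corrected numerator: |-0.082609| − 0.010870 = 0.071739.
SE₀ = √(0.30·0.70/46) = 0.067566.
z = −0.071739/0.067566 = -1.062.

z = -1.062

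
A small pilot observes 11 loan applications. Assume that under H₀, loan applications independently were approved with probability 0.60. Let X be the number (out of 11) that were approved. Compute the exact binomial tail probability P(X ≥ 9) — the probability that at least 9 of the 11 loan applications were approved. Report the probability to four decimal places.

P = 0.1189

X ~ Binomial(n=11, p=0.60).
P(X ≥ 9) = C(11,9)·0.60^9·0.40^2 + C(11,10)·0.60^10·0.40^1 + C(11,11)·0.60^11·0.40^0.
= 0.088684 + 0.026605 + 0.003628 = 0.1189.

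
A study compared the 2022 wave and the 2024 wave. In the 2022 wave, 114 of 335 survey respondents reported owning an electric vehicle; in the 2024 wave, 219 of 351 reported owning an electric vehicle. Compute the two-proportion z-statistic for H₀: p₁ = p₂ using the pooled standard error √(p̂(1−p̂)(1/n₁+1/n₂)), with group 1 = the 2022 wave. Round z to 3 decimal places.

z = -7.430

p̂₁ = 114/335 = 0.34030, p̂₂ = 219/351 = 0.62393.
Pooling: p̂ = 333/686 = 0.48542.
Pooled SE = √[0.2497875·0.00583408] ≈ 0.038174.
z = -0.28363/0.038174 = -7.430.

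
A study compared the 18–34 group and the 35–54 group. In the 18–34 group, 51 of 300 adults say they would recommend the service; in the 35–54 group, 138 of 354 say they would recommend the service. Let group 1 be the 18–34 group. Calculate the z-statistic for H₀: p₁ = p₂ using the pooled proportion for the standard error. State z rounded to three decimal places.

z = -6.180

p̂₁ = 51/300 = 0.17000, p̂₂ = 138/354 = 0.38983.
Pooling: p̂ = 189/654 = 0.28899.
Pooled SE = √[0.2054751·0.00615819] ≈ 0.035572.
z = (p̂₁ − p̂₂)/SE = (0.17000 − 0.38983)/0.035572 = -0.21983/0.035572 = -6.180.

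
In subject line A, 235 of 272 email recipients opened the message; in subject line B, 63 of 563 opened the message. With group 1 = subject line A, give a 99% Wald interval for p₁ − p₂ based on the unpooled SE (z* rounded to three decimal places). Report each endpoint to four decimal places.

(0.6885, 0.8156)

p̂₁ = 0.86397, p̂₂ = 0.11190, so the observed difference is 0.75207.
SE = √(0.000432079 + 0.000176517) = √0.000608596 = 0.024670.
The 99% critical value is z* = 2.576. Margin = 2.576·0.024670 = 0.06355.
Interval: 0.75207 ± 0.06355 → (0.6885, 0.8156).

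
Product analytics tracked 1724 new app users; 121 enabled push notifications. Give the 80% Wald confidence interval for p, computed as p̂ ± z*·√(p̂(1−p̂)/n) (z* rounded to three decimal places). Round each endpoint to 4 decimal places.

With x = 121 successes in n = 1724, p̂ = 0.07019.
SE(p̂) = √(0.07019·0.92981/1724) = 0.006153.
For 80% confidence, z* = 1.282.
Margin of error: 1.282 × 0.006153 = 0.00789.
Interval: 0.07019 ± 0.00789 → (0.0623, 0.0781).

(0.0623, 0.0781)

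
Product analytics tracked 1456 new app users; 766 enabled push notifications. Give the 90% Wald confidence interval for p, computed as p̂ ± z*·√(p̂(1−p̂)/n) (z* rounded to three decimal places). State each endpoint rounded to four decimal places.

With x = 766 successes in n = 1456, p̂ = 0.52610.
Standard error of p̂: √(0.249319/1456) = √0.000171235 = 0.013086.
z* = 1.645 at the 90% level.
Margin = 1.645·0.013086 = 0.02153.
CI: 0.52610 ± 0.02153 = (0.5046, 0.5476).

(0.5046, 0.5476)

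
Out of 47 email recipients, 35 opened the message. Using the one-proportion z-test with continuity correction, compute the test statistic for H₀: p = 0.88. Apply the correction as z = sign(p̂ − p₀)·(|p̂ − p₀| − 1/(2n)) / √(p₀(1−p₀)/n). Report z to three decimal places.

p̂ = 35/47 = 0.74468. p̂ − p₀ = -0.135319.
1/(2n) = 0.010638.
Corrected numerator: |-0.135319| − 0.010638 = 0.124681.
Null standard error: √(0.88·0.12/47) = √0.002246809 = 0.047401.
z = (−)0.124681/0.047401 = -2.630.

z = -2.630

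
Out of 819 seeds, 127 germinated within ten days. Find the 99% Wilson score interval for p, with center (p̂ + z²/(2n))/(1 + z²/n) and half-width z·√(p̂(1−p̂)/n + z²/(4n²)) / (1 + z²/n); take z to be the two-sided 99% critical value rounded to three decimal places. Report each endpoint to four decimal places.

p̂ = 127/819 = 0.15507; z = 2.576, so z² = 6.635776.
Denominator 1 + z²/n = 1 + 6.635776/819 = 1.008102.
Adjusted center: (0.15507 + z²/(2n))/1.008102 = 0.15784.
Radicand: p̂(1−p̂)/n + z²/(4n²) = 0.000159977 + 0.000002473 = 0.000162450.
Half-width = z·√(radicand)/denom = 2.576·0.012746/1.008102 = 0.03257.
Interval: 0.15784 ± 0.03257 → (0.1253, 0.1904).

(0.1253, 0.1904)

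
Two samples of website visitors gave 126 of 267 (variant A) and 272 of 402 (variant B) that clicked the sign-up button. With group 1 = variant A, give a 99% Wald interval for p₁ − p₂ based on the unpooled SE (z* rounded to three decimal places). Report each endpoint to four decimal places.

p̂₁ = 0.47191, p̂₂ = 0.67662, so the observed difference is -0.20471.
SE = √(0.000933374 + 0.000544295) = √0.001477669 = 0.038440.
z* = 2.576 at the 99% level. Margin = 2.576·0.038440 = 0.09902.
So the interval runs from -0.3037 to -0.1057.

(-0.3037, -0.1057)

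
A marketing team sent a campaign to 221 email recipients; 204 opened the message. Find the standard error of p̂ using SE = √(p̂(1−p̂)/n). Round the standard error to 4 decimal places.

SE = 0.0179

With x = 204 successes in n = 221, p̂ = 0.92308.
p̂(1−p̂) = 0.071003.
Dividing by n and taking the root: √0.000321281 = 0.0179.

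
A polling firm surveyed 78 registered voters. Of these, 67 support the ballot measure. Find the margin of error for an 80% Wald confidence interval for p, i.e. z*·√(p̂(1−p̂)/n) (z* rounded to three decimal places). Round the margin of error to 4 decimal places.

With x = 67 successes in n = 78, p̂ = 0.85897.
Standard error of p̂: √(0.121137/78) = √0.001553044 = 0.039409.
z* = 1.282 at the 80% level.
ME = 1.282·0.039409 = 0.0505.

ME = 0.0505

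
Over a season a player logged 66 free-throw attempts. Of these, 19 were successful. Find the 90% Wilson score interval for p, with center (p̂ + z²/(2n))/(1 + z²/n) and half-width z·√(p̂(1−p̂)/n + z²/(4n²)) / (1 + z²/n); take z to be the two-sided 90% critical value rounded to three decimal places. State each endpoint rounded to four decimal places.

(0.2060, 0.3865)

Here p̂ = 19/66 = 0.28788 and z = 1.645 (z² = 2.706025).
1 + z²/n = 1.041000.
Adjusted center: (0.28788 + z²/(2n))/1.041000 = 0.29623.
Radicand: p̂(1−p̂)/n + z²/(4n²) = 0.003106130 + 0.000155304 = 0.003261434.
Half-width = 1.645·√0.003261434/1.041000 = 0.09024.
CI: 0.29623 ± 0.09024 = (0.2060, 0.3865).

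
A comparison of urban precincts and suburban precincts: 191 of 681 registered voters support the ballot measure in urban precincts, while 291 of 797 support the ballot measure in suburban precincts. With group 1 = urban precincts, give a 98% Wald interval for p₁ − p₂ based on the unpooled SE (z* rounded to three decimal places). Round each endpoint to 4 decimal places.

(-0.1410, -0.0283)

p̂₁ = 191/681 = 0.28047, p̂₂ = 291/797 = 0.36512; p̂₁ − p̂₂ = -0.08465.
SE = √(0.000296339 + 0.000290850) = √0.000587189 = 0.024232.
z* = 2.326 at the 98% level. Margin = 2.326·0.024232 = 0.05636.
CI: -0.08465 ± 0.05636 = (-0.1410, -0.0283).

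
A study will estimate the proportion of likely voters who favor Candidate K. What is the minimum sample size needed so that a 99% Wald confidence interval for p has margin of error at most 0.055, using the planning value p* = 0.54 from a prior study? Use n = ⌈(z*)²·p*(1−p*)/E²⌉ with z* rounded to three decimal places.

The 99% critical value is z* = 2.576.
p*(1−p*) = 0.54·0.46 = 0.2484.
Required n before rounding: 6.635776 × 0.2484 / 0.055² = 544.901.
⌈544.901⌉ = 545.

n = 545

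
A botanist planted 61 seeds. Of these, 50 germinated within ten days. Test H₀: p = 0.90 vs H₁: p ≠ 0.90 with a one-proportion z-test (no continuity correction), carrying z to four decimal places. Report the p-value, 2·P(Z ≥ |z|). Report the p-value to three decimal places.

p-value = 0.037

With x = 50 successes in n = 61, p̂ = 0.81967.
Null standard error: √(0.90·0.10/61) = √0.001475410 = 0.038411.
z = (p̂ − p₀)/SE = (50/61 − 0.90)/0.038411 ≈ -2.0913.
From the standard normal, 2·P(Z ≥ |z|) = 0.037.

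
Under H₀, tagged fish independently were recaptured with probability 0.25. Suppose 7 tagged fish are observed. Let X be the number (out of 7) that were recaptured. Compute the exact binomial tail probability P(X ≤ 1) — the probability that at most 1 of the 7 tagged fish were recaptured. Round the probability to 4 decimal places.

X ~ Binomial(n=7, p=0.25).
P(X ≤ 1) = C(7,0)·0.25^0·0.75^7 + C(7,1)·0.25^1·0.75^6.
= 0.133484 + 0.311462 = 0.4449.

P = 0.4449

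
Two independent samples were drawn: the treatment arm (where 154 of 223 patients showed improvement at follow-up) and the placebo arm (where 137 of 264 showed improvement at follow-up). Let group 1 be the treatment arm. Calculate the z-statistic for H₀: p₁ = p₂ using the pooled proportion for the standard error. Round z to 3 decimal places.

z = 3.848

Sample proportions: p̂₁ = 154/223 = 0.69058 and p̂₂ = 137/264 = 0.51894.
Pooling: p̂ = 291/487 = 0.59754.
Pooled SE = √[0.2404867·0.00827218] ≈ 0.044602.
z = 0.17164/0.044602 = 3.848.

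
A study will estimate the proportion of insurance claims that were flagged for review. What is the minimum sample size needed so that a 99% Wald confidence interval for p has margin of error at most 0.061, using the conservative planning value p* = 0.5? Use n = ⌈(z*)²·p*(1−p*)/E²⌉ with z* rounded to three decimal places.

For 99% confidence, z* = 2.576.
p*(1−p*) = 0.2500.
(z*)²·p*(1−p*)/E² = 6.635776·0.2500/0.003721 = 445.833.
Rounding up, n = 446.

n = 446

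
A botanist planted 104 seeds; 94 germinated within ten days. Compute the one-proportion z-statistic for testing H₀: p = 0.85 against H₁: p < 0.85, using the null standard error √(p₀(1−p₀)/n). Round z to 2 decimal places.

Sample proportion p̂ = 94/104 = 0.90385.
Under H₀, SE = √(p₀(1−p₀)/n) = √(0.85·0.15/104) = √0.001225962 = 0.035014.
z = (0.90385 − 0.85)/0.035014 = 0.05385/0.035014 = 1.54.

z = 1.54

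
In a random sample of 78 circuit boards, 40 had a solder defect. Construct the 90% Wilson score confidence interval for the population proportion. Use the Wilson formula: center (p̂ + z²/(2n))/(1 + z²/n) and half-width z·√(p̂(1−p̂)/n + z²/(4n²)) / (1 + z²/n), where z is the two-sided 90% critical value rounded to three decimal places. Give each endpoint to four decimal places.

(0.4209, 0.6039)

p̂ = 40/78 = 0.51282; z = 1.645, so z² = 2.706025.
Denominator 1 + z²/n = 1 + 2.706025/78 = 1.034693.
Adjusted center: (0.51282 + z²/(2n))/1.034693 = 0.51239.
Radicand: p̂(1−p̂)/n + z²/(4n²) = 0.003203021 + 0.000111194 = 0.003314215.
Half-width = 1.645·√0.003314215/1.034693 = 0.09153.
CI: 0.51239 ± 0.09153 = (0.4209, 0.6039).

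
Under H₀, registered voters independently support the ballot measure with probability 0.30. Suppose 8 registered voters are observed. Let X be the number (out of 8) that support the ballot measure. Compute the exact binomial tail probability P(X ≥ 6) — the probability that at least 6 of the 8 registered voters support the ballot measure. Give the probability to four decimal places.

P = 0.0113

X ~ Binomial(n=8, p=0.30).
P(X ≥ 6) = C(8,6)·0.30^6·0.70^2 + C(8,7)·0.30^7·0.70^1 + C(8,8)·0.30^8·0.70^0.
= 0.010002 + 0.001225 + 0.000066 = 0.0113.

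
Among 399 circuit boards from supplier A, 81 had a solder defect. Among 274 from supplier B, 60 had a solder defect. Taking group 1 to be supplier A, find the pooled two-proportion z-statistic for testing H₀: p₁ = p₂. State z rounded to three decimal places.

Sample proportions: p̂₁ = 81/399 = 0.20301 and p̂₂ = 60/274 = 0.21898.
Pooled p̂ = (81+60)/(399+274) = 141/673 = 0.20951.
SE = √[p̂(1−p̂)(1/n₁+1/n₂)] = √[0.20951·0.79049·(1/399+1/274)] ≈ 0.031930.
z = -0.01597/0.031930 = -0.500.

z = -0.500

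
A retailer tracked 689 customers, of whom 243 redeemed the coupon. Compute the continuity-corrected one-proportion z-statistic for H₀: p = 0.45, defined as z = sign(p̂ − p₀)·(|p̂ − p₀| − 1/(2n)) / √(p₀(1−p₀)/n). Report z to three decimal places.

p̂ = 243/689 = 0.35269. p̂ − p₀ = -0.097315.
1/(2n) = 0.000726.
Corrected numerator: |-0.097315| − 0.000726 = 0.096589.
SE₀ = √(0.45·0.55/689) = 0.018953.
z = (−)0.096589/0.018953 = -5.096.

z = -5.096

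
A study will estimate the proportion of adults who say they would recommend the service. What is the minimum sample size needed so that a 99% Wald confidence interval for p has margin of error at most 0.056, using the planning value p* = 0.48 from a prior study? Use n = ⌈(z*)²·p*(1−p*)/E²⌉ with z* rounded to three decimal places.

For 99% confidence, z* = 2.576.
p*(1−p*) = 0.2496.
Required n before rounding: 6.635776 × 0.2496 / 0.056² = 528.154.
Rounding up, n = 529.

n = 529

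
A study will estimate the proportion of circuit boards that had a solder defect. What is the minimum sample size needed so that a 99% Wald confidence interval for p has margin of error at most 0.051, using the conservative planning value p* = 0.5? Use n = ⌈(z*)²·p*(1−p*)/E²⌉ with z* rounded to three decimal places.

The 99% critical value is z* = 2.576.
p*(1−p*) = 0.2500.
Required n before rounding: 6.635776 × 0.2500 / 0.051² = 637.810.
Rounding up, n = 638.

n = 638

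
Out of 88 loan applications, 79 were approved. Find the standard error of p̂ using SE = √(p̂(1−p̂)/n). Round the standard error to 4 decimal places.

SE = 0.0323

The sample proportion is 79/88 = 0.89773.
p̂(1−p̂) = 0.89773·0.10227 = 0.091811.
SE = √(0.091811/88) = 0.0323.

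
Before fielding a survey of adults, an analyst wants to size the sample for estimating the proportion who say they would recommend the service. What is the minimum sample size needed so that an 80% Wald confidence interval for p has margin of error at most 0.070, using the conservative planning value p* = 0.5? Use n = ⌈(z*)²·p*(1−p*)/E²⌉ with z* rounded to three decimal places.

The 80% critical value is z* = 1.282.
p*(1−p*) = 0.2500.
Required n before rounding: 1.643524 × 0.2500 / 0.070² = 83.853.
⌈83.853⌉ = 84.

n = 84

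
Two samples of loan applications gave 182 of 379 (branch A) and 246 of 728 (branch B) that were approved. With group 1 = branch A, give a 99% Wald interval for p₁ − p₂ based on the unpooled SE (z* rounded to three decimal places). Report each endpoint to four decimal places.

(0.0622, 0.2224)

p̂₁ = 182/379 = 0.48021, p̂₂ = 246/728 = 0.33791; p̂₁ − p̂₂ = 0.14230.
SE = √(0.000658597 + 0.000307318) = √0.000965915 = 0.031079.
For 99% confidence, z* = 2.576. Margin = 2.576·0.031079 = 0.08006.
So the interval runs from 0.0622 to 0.2224.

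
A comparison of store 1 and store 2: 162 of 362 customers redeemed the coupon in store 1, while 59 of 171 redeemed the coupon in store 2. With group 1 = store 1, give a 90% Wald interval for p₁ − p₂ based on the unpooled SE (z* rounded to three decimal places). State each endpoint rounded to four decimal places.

(0.0288, 0.1761)

p̂₁ = 162/362 = 0.44751, p̂₂ = 59/171 = 0.34503; p̂₁ − p̂₂ = 0.10248.
Unpooled SE = √(p̂₁(1−p̂₁)/n₁ + p̂₂(1−p̂₂)/n₂) = √(0.000682998 + 0.001321544) = 0.044772.
For 90% confidence, z* = 1.645. Margin of error = 0.07365.
Interval: 0.10248 ± 0.07365 → (0.0288, 0.1761).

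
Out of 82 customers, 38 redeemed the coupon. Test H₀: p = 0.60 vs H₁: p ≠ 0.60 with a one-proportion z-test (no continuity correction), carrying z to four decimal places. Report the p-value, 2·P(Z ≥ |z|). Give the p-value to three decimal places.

p-value = 0.012

With x = 38 successes in n = 82, p̂ = 0.46341.
Under H₀, SE = √(p₀(1−p₀)/n) = √(0.60·0.40/82) = √0.002926829 = 0.054100.
Test statistic (full precision, shown to 4 dp): z = (38/82 − 0.60)/SE₀ ≈ -2.5247.
From the standard normal, 2·P(Z ≥ |z|) = 0.012.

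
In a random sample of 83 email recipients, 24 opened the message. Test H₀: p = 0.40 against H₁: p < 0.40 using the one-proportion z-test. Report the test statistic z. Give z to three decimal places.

z = -2.061

p̂ = 24/83 = 0.28916.
Null standard error: √(0.40·0.60/83) = √0.002891566 = 0.053773.
z = (0.28916 − 0.40)/0.053773 = -0.11084/0.053773 = -2.061.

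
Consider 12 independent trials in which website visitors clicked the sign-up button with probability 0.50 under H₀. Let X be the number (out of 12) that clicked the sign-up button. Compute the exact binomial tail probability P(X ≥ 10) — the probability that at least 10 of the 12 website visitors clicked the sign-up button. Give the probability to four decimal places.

X is binomial with n = 12 and p = 0.50.
P(X ≥ 10) = C(12,10)·0.50^10·0.50^2 + C(12,11)·0.50^11·0.50^1 + C(12,12)·0.50^12·0.50^0.
= 0.016113 + 0.002930 + 0.000244 = 0.0193.

P = 0.0193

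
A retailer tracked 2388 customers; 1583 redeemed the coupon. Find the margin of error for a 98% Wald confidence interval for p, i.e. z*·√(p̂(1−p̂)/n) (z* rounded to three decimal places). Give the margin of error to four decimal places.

p̂ = 1583/2388 = 0.66290.
SE(p̂) = √(0.66290·0.33710/2388) = 0.009674.
For 98% confidence, z* = 2.326.
ME = 2.326·0.009674 = 0.0225.

ME = 0.0225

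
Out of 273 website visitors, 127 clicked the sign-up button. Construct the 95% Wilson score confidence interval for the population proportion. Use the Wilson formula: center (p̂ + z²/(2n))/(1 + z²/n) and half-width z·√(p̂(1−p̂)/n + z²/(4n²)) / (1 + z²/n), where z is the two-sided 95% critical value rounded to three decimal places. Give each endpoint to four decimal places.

(0.4069, 0.5244)

p̂ = 127/273 = 0.46520; z = 1.960, so z² = 3.841600.
1 + z²/n = 1.014072.
Center = (0.46520 + 0.007036)/1.014072 = 0.46568.
Radicand: p̂(1−p̂)/n + z²/(4n²) = 0.000911315 + 0.000012886 = 0.000924201.
Half-width = z·√(radicand)/denom = 1.960·0.030401/1.014072 = 0.05876.
So the interval runs from 0.4069 to 0.5244.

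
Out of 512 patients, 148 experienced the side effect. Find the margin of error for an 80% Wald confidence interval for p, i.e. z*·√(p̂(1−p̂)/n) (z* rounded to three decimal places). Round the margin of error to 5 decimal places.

Sample proportion p̂ = 148/512 = 0.28906.
SE = √(p̂(1−p̂)/n) = √(0.205505/512) = 0.020034.
z* = 1.282 at the 80% level.
ME = 1.282·0.020034 = 0.02568.

ME = 0.02568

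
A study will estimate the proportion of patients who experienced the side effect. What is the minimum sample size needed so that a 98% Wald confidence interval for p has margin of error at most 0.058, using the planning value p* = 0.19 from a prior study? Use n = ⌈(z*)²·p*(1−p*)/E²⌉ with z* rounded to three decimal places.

The 98% critical value is z* = 2.326.
p*(1−p*) = 0.1539.
(z*)²·p*(1−p*)/E² = 5.410276·0.1539/0.003364 = 247.515.
Rounding up, n = 248.

n = 248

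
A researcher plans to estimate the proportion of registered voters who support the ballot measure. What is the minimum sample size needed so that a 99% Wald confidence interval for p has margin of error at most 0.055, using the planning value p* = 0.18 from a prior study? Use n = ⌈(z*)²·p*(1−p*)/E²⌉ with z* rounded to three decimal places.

n = 324

z* = 2.576 at the 99% level.
p*(1−p*) = 0.18·0.82 = 0.1476.
Required n before rounding: 6.635776 × 0.1476 / 0.055² = 323.782.
⌈323.782⌉ = 324.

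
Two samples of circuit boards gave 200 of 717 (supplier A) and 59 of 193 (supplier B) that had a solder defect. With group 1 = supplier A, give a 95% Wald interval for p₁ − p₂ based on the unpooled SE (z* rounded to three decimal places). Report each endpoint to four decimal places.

p̂₁ = 200/717 = 0.27894, p̂₂ = 59/193 = 0.30570; p̂₁ − p̂₂ = -0.02676.
SE = √(0.000280520 + 0.001099727) = √0.001380247 = 0.037152.
z* = 1.960 at the 95% level. Margin = 1.960·0.037152 = 0.07282.
CI: -0.02676 ± 0.07282 = (-0.0996, 0.0461).

(-0.0996, 0.0461)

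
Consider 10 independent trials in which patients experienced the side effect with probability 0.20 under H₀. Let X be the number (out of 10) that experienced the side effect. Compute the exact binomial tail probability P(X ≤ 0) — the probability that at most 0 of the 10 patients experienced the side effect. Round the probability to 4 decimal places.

X is binomial with n = 10 and p = 0.20.
P(X ≤ 0) = C(10,0)·0.20^0·0.80^10.
= 0.107374 = 0.1074.

P = 0.1074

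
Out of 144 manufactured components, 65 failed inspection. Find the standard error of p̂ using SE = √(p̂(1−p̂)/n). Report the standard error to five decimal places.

SE = 0.04147

The sample proportion is 65/144 = 0.45139.
p̂(1−p̂) = 0.45139·0.54861 = 0.247637.
SE = √(0.247637/144) = √0.001719701 = 0.04147.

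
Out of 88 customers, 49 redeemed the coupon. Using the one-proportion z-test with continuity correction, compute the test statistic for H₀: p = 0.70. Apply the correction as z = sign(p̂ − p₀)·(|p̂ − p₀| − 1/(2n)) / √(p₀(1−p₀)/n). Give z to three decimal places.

The sample proportion is 49/88 = 0.55682. p̂ − p₀ = -0.143182.
1/(2n) = 0.005682.
Corrected numerator: |-0.143182| − 0.005682 = 0.137500.
SE₀ = √(0.70·0.30/88) = 0.048850.
z = (−)0.137500/0.048850 = -2.815.

z = -2.815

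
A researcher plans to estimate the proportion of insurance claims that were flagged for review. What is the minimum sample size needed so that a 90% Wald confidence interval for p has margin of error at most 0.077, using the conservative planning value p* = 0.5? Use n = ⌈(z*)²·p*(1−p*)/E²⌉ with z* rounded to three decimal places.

n = 115

z* = 1.645 at the 90% level.
p*(1−p*) = 0.50·0.50 = 0.2500.
Required n before rounding: 2.706025 × 0.2500 / 0.077² = 114.101.
Rounding up, n = 115.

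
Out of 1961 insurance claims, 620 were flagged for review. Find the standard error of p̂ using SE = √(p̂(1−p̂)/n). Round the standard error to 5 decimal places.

With x = 620 successes in n = 1961, p̂ = 0.31617.
p̂(1−p̂) = 0.31617·0.68383 = 0.216207.
Dividing by n and taking the root: √0.000110253 = 0.01050.

SE = 0.01050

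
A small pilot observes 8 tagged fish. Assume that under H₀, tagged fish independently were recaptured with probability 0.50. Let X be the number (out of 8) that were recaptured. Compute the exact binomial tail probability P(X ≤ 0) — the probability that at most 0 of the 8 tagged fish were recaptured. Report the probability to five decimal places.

P = 0.00391

X ~ Binomial(n=8, p=0.50).
P(X ≤ 0) = C(8,0)·0.50^0·0.50^8.
= 0.003906 = 0.00391.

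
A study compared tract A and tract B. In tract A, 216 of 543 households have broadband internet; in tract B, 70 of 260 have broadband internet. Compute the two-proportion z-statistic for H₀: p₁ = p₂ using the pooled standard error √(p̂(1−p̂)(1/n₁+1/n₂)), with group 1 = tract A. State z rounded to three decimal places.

p̂₁ = 216/543 = 0.39779, p̂₂ = 70/260 = 0.26923.
Pooling: p̂ = 286/803 = 0.35616.
SE = √[p̂(1−p̂)(1/n₁+1/n₂)] = √[0.35616·0.64384·(1/543+1/260)] ≈ 0.036115.
z = (p̂₁ − p̂₂)/SE = (0.39779 − 0.26923)/0.036115 = 0.12856/0.036115 = 3.560.

z = 3.560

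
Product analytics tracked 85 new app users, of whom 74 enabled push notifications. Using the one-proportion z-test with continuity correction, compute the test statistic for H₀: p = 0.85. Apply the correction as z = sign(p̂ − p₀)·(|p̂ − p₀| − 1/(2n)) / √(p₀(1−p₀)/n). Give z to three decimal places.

z = 0.380

Sample proportion p̂ = 74/85 = 0.87059. p̂ − p₀ = 0.020588.
Continuity correction 1/(2n) = 1/170 = 0.005882.
Corrected numerator: |0.020588| − 0.005882 = 0.014706.
SE₀ = √(0.85·0.15/85) = 0.038730.
z = +0.014706/0.038730 = 0.380.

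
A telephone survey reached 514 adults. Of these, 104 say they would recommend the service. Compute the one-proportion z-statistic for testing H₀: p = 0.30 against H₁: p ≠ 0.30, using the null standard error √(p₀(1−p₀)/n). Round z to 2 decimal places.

z = -4.83

p̂ = 104/514 = 0.20233.
Under H₀, SE = √(p₀(1−p₀)/n) = √(0.30·0.70/514) = √0.000408560 = 0.020213.
z = (p̂ − p₀)/SE = (0.20233 − 0.30)/0.020213 = -4.83.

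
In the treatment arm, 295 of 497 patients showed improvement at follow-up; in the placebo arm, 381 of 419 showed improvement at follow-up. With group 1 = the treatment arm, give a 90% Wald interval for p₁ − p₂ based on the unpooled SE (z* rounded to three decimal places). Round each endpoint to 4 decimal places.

p̂₁ = 295/497 = 0.59356, p̂₂ = 381/419 = 0.90931; p̂₁ − p̂₂ = -0.31575.
Unpooled SE = √(p̂₁(1−p̂₁)/n₁ + p̂₂(1−p̂₂)/n₂) = √(0.000485405 + 0.000196819) = 0.026119.
The 90% critical value is z* = 1.645. Margin of error = 0.04297.
Interval: -0.31575 ± 0.04297 → (-0.3587, -0.2728).

(-0.3587, -0.2728)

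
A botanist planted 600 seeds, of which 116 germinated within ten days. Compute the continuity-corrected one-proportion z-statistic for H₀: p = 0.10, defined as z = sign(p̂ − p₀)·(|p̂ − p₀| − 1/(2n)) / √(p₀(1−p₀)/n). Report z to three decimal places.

The sample proportion is 116/600 = 0.19333. p̂ − p₀ = 0.093333.
1/(2n) = 0.000833.
Corrected numerator: |0.093333| − 0.000833 = 0.092500.
SE₀ = √(0.10·0.90/600) = 0.012247.
z = (+)0.092500/0.012247 = 7.553.

z = 7.553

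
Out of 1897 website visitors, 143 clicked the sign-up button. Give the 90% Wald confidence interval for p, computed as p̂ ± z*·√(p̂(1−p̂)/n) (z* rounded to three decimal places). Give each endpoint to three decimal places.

(0.065, 0.085)

p̂ = 143/1897 = 0.07538.
SE = √(p̂(1−p̂)/n) = √(0.069700/1897) = 0.006062.
The 90% critical value is z* = 1.645.
Margin = 1.645·0.006062 = 0.00997.
CI: 0.07538 ± 0.00997 = (0.065, 0.085).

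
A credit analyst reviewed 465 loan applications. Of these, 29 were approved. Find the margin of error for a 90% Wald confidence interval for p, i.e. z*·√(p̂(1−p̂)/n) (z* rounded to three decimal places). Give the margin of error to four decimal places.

With x = 29 successes in n = 465, p̂ = 0.06237.
SE(p̂) = √(0.06237·0.93763/465) = 0.011214.
z* = 1.645 at the 90% level.
Margin of error = z*·SE = 1.645 × 0.011214 = 0.0184.

ME = 0.0184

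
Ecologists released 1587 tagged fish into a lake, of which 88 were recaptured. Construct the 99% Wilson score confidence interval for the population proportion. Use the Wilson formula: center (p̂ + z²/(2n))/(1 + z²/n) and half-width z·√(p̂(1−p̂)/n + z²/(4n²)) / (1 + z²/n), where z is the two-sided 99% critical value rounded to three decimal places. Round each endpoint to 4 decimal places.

(0.0424, 0.0722)

p̂ = 88/1587 = 0.05545; z = 2.576, so z² = 6.635776.
Denominator 1 + z²/n = 1 + 6.635776/1587 = 1.004181.
Center = (0.05545 + 0.002091)/1.004181 = 0.05730.
Radicand: p̂(1−p̂)/n + z²/(4n²) = 0.000033003 + 0.000000659 = 0.000033662.
Half-width = z·√(radicand)/denom = 2.576·0.005802/1.004181 = 0.01488.
Interval: 0.05730 ± 0.01488 → (0.0424, 0.0722).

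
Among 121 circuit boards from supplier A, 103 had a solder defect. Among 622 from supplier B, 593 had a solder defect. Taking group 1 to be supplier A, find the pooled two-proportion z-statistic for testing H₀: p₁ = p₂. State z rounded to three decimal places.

z = -4.223

Sample proportions: p̂₁ = 103/121 = 0.85124 and p̂₂ = 593/622 = 0.95338.
Pooled p̂ = (103+593)/(121+622) = 696/743 = 0.93674.
SE = √[p̂(1−p̂)(1/n₁+1/n₂)] = √[0.93674·0.06326·(1/121+1/622)] ≈ 0.024186.
z = (p̂₁ − p̂₂)/SE = (0.85124 − 0.95338)/0.024186 = -0.10214/0.024186 = -4.223.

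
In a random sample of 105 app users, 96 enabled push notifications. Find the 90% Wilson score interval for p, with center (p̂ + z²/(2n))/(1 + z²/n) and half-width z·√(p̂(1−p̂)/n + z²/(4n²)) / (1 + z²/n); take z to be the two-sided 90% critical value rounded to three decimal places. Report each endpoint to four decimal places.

(0.8583, 0.9495)

Here p̂ = 96/105 = 0.91429 and z = 1.645 (z² = 2.706025).
1 + z²/n = 1.025772.
Adjusted center: (0.91429 + z²/(2n))/1.025772 = 0.90388.
Radicand: p̂(1−p̂)/n + z²/(4n²) = 0.000746356 + 0.000061361 = 0.000807717.
Half-width = z·√(radicand)/denom = 1.645·0.028420/1.025772 = 0.04558.
CI: 0.90388 ± 0.04558 = (0.8583, 0.9495).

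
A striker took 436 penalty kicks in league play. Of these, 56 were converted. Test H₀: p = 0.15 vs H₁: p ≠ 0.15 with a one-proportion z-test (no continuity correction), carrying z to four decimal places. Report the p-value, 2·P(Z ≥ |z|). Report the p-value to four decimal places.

p̂ = 56/436 = 0.12844.
Under H₀, SE = √(p₀(1−p₀)/n) = √(0.15·0.85/436) = √0.000292431 = 0.017101.
z = (p̂ − p₀)/SE = (56/436 − 0.15)/0.017101 ≈ -1.2608.
p-value = 2·P(Z ≥ |z|) with z = -1.2608 → 0.2074.

p-value = 0.2074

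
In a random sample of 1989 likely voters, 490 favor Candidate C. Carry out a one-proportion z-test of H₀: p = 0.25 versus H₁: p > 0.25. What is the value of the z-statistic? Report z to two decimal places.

With x = 490 successes in n = 1989, p̂ = 0.24635.
Under H₀, SE = √(p₀(1−p₀)/n) = √(0.25·0.75/1989) = √0.000094268 = 0.009709.
z = (p̂ − p₀)/SE = (0.24635 − 0.25)/0.009709 = -0.38.

z = -0.38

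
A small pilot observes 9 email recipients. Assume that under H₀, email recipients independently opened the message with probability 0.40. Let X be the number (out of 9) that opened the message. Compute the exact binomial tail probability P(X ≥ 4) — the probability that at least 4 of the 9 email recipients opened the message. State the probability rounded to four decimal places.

P = 0.5174

X ~ Binomial(n=9, p=0.40).
P(X ≥ 4) = Σ_{j=4}^{9} C(9,j)·0.40^j·0.60^{9−j}.
= 0.250823 + 0.167215 + 0.074318 + 0.021234 + 0.003539 + 0.000262 = 0.5174.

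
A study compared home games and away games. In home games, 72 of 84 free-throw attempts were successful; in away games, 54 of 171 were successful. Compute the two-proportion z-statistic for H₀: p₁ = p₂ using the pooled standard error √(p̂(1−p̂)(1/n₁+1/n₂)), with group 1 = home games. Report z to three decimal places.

z = 8.127

p̂₁ = 72/84 = 0.85714, p̂₂ = 54/171 = 0.31579.
Pooled p̂ = (72+54)/(84+171) = 126/255 = 0.49412.
SE = √[p̂(1−p̂)(1/n₁+1/n₂)] = √[0.49412·0.50588·(1/84+1/171)] ≈ 0.066615.
z = 0.54135/0.066615 = 8.127.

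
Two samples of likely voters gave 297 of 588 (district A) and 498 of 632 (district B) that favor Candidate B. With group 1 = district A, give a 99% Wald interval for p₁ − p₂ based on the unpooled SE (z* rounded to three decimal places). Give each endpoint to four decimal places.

(-0.3505, -0.2152)

p̂₁ = 297/588 = 0.50510, p̂₂ = 498/632 = 0.78797; p̂₁ − p̂₂ = -0.28287.
SE = √(0.000425126 + 0.000264352) = √0.000689478 = 0.026258.
z* = 2.576 at the 99% level. Margin of error = 0.06764.
So the interval runs from -0.3505 to -0.2152.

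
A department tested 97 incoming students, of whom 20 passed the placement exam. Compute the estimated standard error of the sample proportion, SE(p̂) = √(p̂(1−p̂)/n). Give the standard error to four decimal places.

The sample proportion is 20/97 = 0.20619.
p̂(1−p̂) = 0.20619·0.79381 = 0.163676.
Dividing by n and taking the root: √0.001687381 = 0.0411.

SE = 0.0411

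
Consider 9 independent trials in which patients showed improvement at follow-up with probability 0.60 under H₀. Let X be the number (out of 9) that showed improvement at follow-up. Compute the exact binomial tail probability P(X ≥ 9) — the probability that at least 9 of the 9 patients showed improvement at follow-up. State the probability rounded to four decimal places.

X ~ Binomial(n=9, p=0.60).
P(X ≥ 9) = C(9,9)·0.60^9·0.40^0.
= 0.010078 = 0.0101.

P = 0.0101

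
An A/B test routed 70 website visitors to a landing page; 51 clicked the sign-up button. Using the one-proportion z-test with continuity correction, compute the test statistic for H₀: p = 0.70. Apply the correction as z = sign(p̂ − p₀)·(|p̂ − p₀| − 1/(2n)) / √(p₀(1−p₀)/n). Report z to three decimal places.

With x = 51 successes in n = 70, p̂ = 0.72857. p̂ − p₀ = 0.028571.
Continuity correction 1/(2n) = 1/140 = 0.007143.
Corrected numerator: |0.028571| − 0.007143 = 0.021428.
SE₀ = √(0.70·0.30/70) = 0.054772.
z = (+)0.021428/0.054772 = 0.391.

z = 0.391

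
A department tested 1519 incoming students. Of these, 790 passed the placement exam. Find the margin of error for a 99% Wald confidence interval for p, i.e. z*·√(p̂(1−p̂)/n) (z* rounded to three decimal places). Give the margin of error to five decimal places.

With x = 790 successes in n = 1519, p̂ = 0.52008.
SE(p̂) = √(0.52008·0.47992/1519) = 0.012819.
The 99% critical value is z* = 2.576.
ME = 2.576·0.012819 = 0.03302.

ME = 0.03302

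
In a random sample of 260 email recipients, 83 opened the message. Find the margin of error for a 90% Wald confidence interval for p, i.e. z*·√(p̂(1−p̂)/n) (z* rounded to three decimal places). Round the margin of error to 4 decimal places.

ME = 0.0476

The sample proportion is 83/260 = 0.31923.
SE(p̂) = √(0.31923·0.68077/260) = 0.028911.
For 90% confidence, z* = 1.645.
So ME = 0.0476.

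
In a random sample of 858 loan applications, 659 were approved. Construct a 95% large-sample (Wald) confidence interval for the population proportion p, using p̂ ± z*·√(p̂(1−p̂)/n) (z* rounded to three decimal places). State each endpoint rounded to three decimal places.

p̂ = 659/858 = 0.76807.
SE = √(p̂(1−p̂)/n) = √(0.178141/858) = 0.014409.
For 95% confidence, z* = 1.960.
Margin of error: 1.960 × 0.014409 = 0.02824.
CI: 0.76807 ± 0.02824 = (0.740, 0.796).

(0.740, 0.796)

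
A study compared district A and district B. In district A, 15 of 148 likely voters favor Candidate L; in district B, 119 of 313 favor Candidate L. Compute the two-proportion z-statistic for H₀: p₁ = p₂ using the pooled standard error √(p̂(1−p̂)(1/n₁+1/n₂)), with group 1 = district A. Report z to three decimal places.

z = -6.156

Sample proportions: p̂₁ = 15/148 = 0.10135 and p̂₂ = 119/313 = 0.38019.
Pooled p̂ = (15+119)/(148+313) = 134/461 = 0.29067.
SE = √[p̂(1−p̂)(1/n₁+1/n₂)] = √[0.29067·0.70933·(1/148+1/313)] ≈ 0.045297.
z = -0.27884/0.045297 = -6.156.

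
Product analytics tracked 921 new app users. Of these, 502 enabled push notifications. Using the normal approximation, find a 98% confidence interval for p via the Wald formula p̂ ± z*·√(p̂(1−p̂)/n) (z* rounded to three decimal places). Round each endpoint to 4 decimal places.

With x = 502 successes in n = 921, p̂ = 0.54506.
SE = √(p̂(1−p̂)/n) = √(0.247970/921) = 0.016409.
z* = 2.326 at the 98% level.
Margin of error: 2.326 × 0.016409 = 0.03817.
Interval: 0.54506 ± 0.03817 → (0.5069, 0.5832).

(0.5069, 0.5832)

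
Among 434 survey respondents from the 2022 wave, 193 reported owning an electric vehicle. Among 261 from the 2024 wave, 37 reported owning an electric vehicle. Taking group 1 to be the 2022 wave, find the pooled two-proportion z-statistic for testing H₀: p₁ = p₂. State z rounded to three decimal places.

p̂₁ = 193/434 = 0.44470, p̂₂ = 37/261 = 0.14176.
Pooling: p̂ = 230/695 = 0.33094.
SE = √[p̂(1−p̂)(1/n₁+1/n₂)] = √[0.33094·0.66906·(1/434+1/261)] ≈ 0.036858.
z = 0.30294/0.036858 = 8.219.

z = 8.219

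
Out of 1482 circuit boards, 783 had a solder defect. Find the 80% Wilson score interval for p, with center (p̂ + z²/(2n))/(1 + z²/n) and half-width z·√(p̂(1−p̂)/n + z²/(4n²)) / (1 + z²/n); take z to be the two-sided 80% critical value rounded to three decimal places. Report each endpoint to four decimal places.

(0.5117, 0.5449)

Here p̂ = 783/1482 = 0.52834 and z = 1.282 (z² = 1.643524).
1 + z²/n = 1.001109.
Center = (0.52834 + 0.000554)/1.001109 = 0.52831.
Radicand: p̂(1−p̂)/n + z²/(4n²) = 0.000168149 + 0.000000187 = 0.000168336.
Half-width = 1.282·√0.000168336/1.001109 = 0.01661.
Interval: 0.52831 ± 0.01661 → (0.5117, 0.5449).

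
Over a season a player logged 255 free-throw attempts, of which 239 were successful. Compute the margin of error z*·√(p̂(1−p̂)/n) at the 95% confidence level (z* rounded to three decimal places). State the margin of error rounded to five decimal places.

ME = 0.02976

Sample proportion p̂ = 239/255 = 0.93725.
SE = √(p̂(1−p̂)/n) = √(0.058808/255) = 0.015186.
z* = 1.960 at the 95% level.
Margin of error = z*·SE = 1.960 × 0.015186 = 0.02976.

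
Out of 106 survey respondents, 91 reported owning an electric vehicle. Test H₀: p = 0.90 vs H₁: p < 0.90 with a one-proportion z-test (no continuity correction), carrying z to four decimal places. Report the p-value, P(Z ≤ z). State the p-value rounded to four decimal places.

Sample proportion p̂ = 91/106 = 0.85849.
Null standard error: √(0.90·0.10/106) = √0.000849057 = 0.029139.
z = (p̂ − p₀)/SE = (91/106 − 0.90)/0.029139 ≈ -1.4246.
p-value = P(Z ≤ z) with z = -1.4246 → 0.0771.

p-value = 0.0771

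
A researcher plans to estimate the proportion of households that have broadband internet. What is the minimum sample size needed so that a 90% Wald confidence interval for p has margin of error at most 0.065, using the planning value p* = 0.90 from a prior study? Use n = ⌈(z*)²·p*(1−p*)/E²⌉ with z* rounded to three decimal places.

n = 58

The 90% critical value is z* = 1.645.
p*(1−p*) = 0.0900.
Required n before rounding: 2.706025 × 0.0900 / 0.065² = 57.643.
⌈57.643⌉ = 58.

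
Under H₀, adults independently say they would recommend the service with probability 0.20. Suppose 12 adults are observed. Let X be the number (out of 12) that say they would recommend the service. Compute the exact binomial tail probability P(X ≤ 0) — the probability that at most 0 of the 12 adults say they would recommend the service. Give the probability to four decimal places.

P = 0.0687

X is binomial with n = 12 and p = 0.20.
P(X ≤ 0) = C(12,0)·0.20^0·0.80^12.
= 0.068719 = 0.0687.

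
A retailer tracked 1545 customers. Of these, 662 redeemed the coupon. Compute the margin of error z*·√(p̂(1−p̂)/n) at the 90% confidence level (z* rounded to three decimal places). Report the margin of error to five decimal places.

ME = 0.02071

Sample proportion p̂ = 662/1545 = 0.42848.
SE(p̂) = √(0.42848·0.57152/1545) = 0.012590.
z* = 1.645 at the 90% level.
Margin of error = z*·SE = 1.645 × 0.012590 = 0.02071.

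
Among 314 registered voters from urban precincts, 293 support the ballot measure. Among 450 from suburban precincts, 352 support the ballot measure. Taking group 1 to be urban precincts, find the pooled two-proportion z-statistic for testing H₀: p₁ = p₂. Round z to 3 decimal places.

Sample proportions: p̂₁ = 293/314 = 0.93312 and p̂₂ = 352/450 = 0.78222.
Pooled p̂ = (293+352)/(314+450) = 645/764 = 0.84424.
SE = √[p̂(1−p̂)(1/n₁+1/n₂)] = √[0.84424·0.15576·(1/314+1/450)] ≈ 0.026665.
z = 0.15090/0.026665 = 5.659.

z = 5.659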